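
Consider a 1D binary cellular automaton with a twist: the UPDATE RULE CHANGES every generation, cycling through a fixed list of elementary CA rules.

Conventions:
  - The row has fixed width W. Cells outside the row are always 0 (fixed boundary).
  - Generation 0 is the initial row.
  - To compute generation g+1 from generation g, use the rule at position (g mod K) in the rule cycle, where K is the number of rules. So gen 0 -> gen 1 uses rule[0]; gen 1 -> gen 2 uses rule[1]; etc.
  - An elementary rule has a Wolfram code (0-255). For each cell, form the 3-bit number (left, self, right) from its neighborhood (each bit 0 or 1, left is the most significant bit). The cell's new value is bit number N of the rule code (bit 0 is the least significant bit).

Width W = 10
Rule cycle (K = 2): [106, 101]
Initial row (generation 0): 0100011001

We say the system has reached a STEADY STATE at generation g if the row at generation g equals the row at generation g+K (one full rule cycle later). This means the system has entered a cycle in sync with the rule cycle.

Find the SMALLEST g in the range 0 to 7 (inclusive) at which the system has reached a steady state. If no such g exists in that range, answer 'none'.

Gen 0: 0100011001
Gen 1 (rule 106): 1000111010
Gen 2 (rule 101): 1010001110
Gen 3 (rule 106): 0100011010
Gen 4 (rule 101): 0101001110
Gen 5 (rule 106): 1010011010
Gen 6 (rule 101): 1110001110
Gen 7 (rule 106): 1010011010
Gen 8 (rule 101): 1110001110
Gen 9 (rule 106): 1010011010

Answer: 5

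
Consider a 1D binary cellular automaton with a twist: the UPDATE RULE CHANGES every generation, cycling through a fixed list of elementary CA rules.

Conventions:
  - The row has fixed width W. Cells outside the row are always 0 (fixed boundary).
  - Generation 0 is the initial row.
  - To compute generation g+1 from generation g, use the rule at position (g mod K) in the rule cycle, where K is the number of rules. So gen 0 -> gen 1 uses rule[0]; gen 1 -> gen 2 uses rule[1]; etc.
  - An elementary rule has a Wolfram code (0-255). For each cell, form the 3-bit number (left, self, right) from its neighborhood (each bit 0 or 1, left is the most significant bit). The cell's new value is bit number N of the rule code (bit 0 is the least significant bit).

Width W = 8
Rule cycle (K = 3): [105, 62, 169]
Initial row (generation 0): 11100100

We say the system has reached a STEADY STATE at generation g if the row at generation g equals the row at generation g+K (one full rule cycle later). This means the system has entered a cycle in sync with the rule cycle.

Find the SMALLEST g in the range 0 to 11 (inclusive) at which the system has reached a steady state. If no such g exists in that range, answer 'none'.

Gen 0: 11100100
Gen 1 (rule 105): 10100001
Gen 2 (rule 62): 11110011
Gen 3 (rule 169): 11100010
Gen 4 (rule 105): 10101000
Gen 5 (rule 62): 11111100
Gen 6 (rule 169): 11111001
Gen 7 (rule 105): 10001000
Gen 8 (rule 62): 11011100
Gen 9 (rule 169): 10111001
Gen 10 (rule 105): 01101000
Gen 11 (rule 62): 11011100
Gen 12 (rule 169): 10111001
Gen 13 (rule 105): 01101000
Gen 14 (rule 62): 11011100

Answer: 8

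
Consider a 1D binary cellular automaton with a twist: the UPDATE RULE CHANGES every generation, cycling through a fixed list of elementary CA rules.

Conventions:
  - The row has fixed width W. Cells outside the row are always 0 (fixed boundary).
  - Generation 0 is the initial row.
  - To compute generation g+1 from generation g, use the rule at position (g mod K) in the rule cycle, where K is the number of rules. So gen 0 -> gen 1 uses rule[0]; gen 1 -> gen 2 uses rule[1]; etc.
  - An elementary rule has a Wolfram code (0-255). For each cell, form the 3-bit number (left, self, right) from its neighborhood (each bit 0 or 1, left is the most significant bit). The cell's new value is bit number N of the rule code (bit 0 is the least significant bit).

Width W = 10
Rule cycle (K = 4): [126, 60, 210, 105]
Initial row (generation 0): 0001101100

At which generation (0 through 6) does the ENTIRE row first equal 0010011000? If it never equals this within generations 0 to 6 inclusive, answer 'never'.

Gen 0: 0001101100
Gen 1 (rule 126): 0011111110
Gen 2 (rule 60): 0010000001
Gen 3 (rule 210): 0101000010
Gen 4 (rule 105): 0010011000
Gen 5 (rule 126): 0111111100
Gen 6 (rule 60): 0100000010

Answer: 4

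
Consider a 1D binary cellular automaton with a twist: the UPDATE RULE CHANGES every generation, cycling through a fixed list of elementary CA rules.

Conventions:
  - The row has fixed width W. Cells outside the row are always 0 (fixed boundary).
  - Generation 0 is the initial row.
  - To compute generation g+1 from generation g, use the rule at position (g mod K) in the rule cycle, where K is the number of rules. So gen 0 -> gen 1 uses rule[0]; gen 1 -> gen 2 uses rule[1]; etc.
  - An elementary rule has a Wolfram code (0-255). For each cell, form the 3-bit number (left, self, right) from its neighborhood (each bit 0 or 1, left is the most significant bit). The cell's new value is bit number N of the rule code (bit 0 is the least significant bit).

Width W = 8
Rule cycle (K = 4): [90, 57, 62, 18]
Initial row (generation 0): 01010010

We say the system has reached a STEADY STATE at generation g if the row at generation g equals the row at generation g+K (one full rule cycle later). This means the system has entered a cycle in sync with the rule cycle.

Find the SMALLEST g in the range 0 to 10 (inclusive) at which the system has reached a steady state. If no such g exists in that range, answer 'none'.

Answer: none

Derivation:
Gen 0: 01010010
Gen 1 (rule 90): 10001101
Gen 2 (rule 57): 01101010
Gen 3 (rule 62): 11011111
Gen 4 (rule 18): 00000000
Gen 5 (rule 90): 00000000
Gen 6 (rule 57): 11111111
Gen 7 (rule 62): 10000000
Gen 8 (rule 18): 01000000
Gen 9 (rule 90): 10100000
Gen 10 (rule 57): 01011111
Gen 11 (rule 62): 11110000
Gen 12 (rule 18): 00001000
Gen 13 (rule 90): 00010100
Gen 14 (rule 57): 11001011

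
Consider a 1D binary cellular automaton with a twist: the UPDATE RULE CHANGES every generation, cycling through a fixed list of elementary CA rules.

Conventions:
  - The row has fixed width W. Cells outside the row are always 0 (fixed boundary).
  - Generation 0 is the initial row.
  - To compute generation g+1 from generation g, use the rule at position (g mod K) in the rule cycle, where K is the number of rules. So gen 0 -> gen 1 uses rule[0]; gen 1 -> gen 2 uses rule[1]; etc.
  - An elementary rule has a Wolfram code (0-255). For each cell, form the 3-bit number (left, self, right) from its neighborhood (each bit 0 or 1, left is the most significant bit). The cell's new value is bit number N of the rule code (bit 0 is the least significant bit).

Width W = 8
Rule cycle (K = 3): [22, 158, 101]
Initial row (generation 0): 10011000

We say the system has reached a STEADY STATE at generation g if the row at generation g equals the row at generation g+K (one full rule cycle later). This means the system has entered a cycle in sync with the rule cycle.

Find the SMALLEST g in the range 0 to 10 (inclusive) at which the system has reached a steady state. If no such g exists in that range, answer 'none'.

Gen 0: 10011000
Gen 1 (rule 22): 11100100
Gen 2 (rule 158): 11011110
Gen 3 (rule 101): 01100010
Gen 4 (rule 22): 10010111
Gen 5 (rule 158): 11110110
Gen 6 (rule 101): 00011010
Gen 7 (rule 22): 00100011
Gen 8 (rule 158): 01110110
Gen 9 (rule 101): 00011010
Gen 10 (rule 22): 00100011
Gen 11 (rule 158): 01110110
Gen 12 (rule 101): 00011010
Gen 13 (rule 22): 00100011

Answer: 6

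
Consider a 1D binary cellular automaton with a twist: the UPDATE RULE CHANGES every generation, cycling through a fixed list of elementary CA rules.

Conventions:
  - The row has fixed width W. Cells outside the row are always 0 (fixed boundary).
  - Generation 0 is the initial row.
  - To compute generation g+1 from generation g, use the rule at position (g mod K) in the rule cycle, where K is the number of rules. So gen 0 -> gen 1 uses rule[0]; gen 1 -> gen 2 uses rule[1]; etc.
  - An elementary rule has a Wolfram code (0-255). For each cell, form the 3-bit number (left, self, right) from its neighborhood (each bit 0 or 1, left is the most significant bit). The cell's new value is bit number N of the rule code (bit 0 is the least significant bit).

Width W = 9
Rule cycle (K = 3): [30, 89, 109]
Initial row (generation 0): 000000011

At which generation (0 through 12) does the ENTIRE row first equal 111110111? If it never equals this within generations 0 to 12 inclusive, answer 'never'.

Gen 0: 000000011
Gen 1 (rule 30): 000000110
Gen 2 (rule 89): 111110111
Gen 3 (rule 109): 100011101
Gen 4 (rule 30): 110110001
Gen 5 (rule 89): 110111100
Gen 6 (rule 109): 111100101
Gen 7 (rule 30): 100011101
Gen 8 (rule 89): 011010100
Gen 9 (rule 109): 011111101
Gen 10 (rule 30): 110000001
Gen 11 (rule 89): 111111100
Gen 12 (rule 109): 100000101

Answer: 2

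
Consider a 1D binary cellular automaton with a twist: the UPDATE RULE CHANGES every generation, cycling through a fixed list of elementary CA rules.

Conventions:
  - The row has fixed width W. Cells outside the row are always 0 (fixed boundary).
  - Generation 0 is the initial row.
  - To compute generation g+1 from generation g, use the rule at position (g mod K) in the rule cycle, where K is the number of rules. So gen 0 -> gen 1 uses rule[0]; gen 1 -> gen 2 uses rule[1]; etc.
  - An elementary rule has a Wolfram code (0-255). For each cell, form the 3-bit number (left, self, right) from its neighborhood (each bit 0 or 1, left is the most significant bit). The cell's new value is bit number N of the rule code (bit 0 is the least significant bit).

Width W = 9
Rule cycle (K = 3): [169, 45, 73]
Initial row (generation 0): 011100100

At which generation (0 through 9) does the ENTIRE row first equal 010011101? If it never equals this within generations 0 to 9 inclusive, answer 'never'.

Answer: 2

Derivation:
Gen 0: 011100100
Gen 1 (rule 169): 011000001
Gen 2 (rule 45): 010011101
Gen 3 (rule 73): 000010100
Gen 4 (rule 169): 111001001
Gen 5 (rule 45): 100001001
Gen 6 (rule 73): 001100000
Gen 7 (rule 169): 101001111
Gen 8 (rule 45): 111001000
Gen 9 (rule 73): 101000011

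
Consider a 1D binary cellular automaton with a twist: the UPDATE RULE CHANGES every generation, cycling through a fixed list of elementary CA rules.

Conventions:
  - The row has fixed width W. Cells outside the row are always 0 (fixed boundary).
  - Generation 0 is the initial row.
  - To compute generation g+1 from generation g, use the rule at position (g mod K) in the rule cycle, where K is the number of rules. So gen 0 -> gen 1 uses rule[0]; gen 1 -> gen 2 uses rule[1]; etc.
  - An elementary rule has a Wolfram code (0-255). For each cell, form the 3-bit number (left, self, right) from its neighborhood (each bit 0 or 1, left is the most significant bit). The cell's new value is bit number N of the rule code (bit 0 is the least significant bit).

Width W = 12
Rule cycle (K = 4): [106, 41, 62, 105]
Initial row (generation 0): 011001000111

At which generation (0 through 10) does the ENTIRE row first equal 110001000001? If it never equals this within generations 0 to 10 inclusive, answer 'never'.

Gen 0: 011001000111
Gen 1 (rule 106): 111010001101
Gen 2 (rule 41): 100100101010
Gen 3 (rule 62): 111111111111
Gen 4 (rule 105): 100000000001
Gen 5 (rule 106): 000000000010
Gen 6 (rule 41): 111111111000
Gen 7 (rule 62): 100000000100
Gen 8 (rule 105): 001111110001
Gen 9 (rule 106): 011000010010
Gen 10 (rule 41): 010011000000

Answer: never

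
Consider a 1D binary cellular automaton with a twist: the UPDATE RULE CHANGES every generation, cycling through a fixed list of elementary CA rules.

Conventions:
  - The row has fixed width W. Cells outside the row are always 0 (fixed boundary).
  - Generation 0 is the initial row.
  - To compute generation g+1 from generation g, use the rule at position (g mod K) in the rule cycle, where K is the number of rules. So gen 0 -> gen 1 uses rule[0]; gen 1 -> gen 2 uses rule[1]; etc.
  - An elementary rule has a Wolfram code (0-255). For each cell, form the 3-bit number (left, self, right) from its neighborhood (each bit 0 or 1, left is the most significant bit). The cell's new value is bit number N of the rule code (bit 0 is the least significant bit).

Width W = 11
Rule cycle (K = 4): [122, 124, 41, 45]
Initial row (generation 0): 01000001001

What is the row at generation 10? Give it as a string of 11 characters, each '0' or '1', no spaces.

Gen 0: 01000001001
Gen 1 (rule 122): 10100010110
Gen 2 (rule 124): 11110011111
Gen 3 (rule 41): 10000010000
Gen 4 (rule 45): 10111010111
Gen 5 (rule 122): 01101101101
Gen 6 (rule 124): 01111111111
Gen 7 (rule 41): 01000000000
Gen 8 (rule 45): 01011111111
Gen 9 (rule 122): 10110000001
Gen 10 (rule 124): 11111000001

Answer: 11111000001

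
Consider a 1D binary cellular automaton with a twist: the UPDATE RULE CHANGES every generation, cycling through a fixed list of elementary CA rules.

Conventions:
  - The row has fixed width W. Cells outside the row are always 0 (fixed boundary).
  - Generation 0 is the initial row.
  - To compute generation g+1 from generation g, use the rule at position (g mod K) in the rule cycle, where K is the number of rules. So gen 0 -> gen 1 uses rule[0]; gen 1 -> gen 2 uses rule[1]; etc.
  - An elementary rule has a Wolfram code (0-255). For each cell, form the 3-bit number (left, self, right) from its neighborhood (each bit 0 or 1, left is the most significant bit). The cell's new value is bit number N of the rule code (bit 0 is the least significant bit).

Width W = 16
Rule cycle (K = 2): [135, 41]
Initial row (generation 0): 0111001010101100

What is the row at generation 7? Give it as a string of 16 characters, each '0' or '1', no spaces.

Answer: 1100010101000010

Derivation:
Gen 0: 0111001010101100
Gen 1 (rule 135): 1010011010100001
Gen 2 (rule 41): 0100010101001100
Gen 3 (rule 135): 1101110101010001
Gen 4 (rule 41): 1011001010100100
Gen 5 (rule 135): 1000011010101101
Gen 6 (rule 41): 0011010101011010
Gen 7 (rule 135): 1100010101000010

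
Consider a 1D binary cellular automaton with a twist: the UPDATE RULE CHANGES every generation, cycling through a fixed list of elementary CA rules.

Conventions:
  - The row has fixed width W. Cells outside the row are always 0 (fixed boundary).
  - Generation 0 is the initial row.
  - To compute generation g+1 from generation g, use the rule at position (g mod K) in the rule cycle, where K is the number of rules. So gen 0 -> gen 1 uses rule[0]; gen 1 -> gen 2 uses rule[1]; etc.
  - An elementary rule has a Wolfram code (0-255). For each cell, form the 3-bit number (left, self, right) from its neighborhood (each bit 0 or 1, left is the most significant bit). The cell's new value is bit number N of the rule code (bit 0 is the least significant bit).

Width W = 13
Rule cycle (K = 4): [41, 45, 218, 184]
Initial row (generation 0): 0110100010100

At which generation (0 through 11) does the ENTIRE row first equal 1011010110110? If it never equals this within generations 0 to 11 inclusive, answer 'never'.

Answer: 6

Derivation:
Gen 0: 0110100010100
Gen 1 (rule 41): 0101001001001
Gen 2 (rule 45): 0111001001001
Gen 3 (rule 218): 1111110110110
Gen 4 (rule 184): 1111101101101
Gen 5 (rule 41): 1000011011010
Gen 6 (rule 45): 1011010110110
Gen 7 (rule 218): 0011000110111
Gen 8 (rule 184): 0010100101110
Gen 9 (rule 41): 1001000011000
Gen 10 (rule 45): 1001011010011
Gen 11 (rule 218): 0110011001111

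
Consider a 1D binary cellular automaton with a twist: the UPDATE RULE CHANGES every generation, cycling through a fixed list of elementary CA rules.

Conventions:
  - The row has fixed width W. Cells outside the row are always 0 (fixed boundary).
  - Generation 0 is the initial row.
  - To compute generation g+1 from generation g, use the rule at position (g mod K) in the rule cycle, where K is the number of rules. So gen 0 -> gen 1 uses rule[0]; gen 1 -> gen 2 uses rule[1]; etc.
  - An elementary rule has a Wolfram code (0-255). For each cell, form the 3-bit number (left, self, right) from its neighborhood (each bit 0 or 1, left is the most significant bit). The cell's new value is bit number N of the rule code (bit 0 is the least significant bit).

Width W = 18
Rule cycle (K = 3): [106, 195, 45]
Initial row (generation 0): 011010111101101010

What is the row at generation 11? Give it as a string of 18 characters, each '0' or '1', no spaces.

Gen 0: 011010111101101010
Gen 1 (rule 106): 111101100111110100
Gen 2 (rule 195): 011100101011110001
Gen 3 (rule 45): 010000111110000101
Gen 4 (rule 106): 100001100010001010
Gen 5 (rule 195): 001110101100110000
Gen 6 (rule 45): 101001111000100111
Gen 7 (rule 106): 010011001001001101
Gen 8 (rule 195): 100101010010010100
Gen 9 (rule 45): 100111110010011101
Gen 10 (rule 106): 001100010100110110
Gen 11 (rule 195): 110101100001010010

Answer: 110101100001010010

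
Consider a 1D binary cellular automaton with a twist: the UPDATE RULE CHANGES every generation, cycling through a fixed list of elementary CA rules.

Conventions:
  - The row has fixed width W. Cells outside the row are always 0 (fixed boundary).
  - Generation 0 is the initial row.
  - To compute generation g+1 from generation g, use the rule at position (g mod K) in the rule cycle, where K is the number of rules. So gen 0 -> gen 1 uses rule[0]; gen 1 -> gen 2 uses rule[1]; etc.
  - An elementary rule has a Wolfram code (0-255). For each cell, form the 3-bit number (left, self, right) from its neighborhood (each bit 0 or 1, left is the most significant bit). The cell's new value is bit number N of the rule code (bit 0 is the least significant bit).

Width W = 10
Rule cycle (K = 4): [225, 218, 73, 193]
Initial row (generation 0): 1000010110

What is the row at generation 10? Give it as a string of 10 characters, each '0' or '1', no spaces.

Gen 0: 1000010110
Gen 1 (rule 225): 0011001010
Gen 2 (rule 218): 0111110001
Gen 3 (rule 73): 0100010100
Gen 4 (rule 193): 0001000001
Gen 5 (rule 225): 1100011100
Gen 6 (rule 218): 1110111110
Gen 7 (rule 73): 1010100010
Gen 8 (rule 193): 0000001000
Gen 9 (rule 225): 1111100011
Gen 10 (rule 218): 1111110111

Answer: 1111110111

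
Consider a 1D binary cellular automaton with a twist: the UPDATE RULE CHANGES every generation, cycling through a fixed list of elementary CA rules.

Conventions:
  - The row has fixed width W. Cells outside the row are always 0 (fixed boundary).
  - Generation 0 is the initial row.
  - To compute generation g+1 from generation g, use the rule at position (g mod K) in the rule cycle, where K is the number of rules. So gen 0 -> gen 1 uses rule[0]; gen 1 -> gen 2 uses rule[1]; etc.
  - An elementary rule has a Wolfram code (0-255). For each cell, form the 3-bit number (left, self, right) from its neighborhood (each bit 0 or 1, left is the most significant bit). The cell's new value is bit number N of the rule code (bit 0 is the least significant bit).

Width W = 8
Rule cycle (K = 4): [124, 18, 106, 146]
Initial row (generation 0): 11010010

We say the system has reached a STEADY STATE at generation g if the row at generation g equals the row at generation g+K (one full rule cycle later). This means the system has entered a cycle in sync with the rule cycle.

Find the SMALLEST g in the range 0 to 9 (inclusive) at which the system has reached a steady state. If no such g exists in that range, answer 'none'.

Answer: 2

Derivation:
Gen 0: 11010010
Gen 1 (rule 124): 11111011
Gen 2 (rule 18): 00000000
Gen 3 (rule 106): 00000000
Gen 4 (rule 146): 00000000
Gen 5 (rule 124): 00000000
Gen 6 (rule 18): 00000000
Gen 7 (rule 106): 00000000
Gen 8 (rule 146): 00000000
Gen 9 (rule 124): 00000000
Gen 10 (rule 18): 00000000
Gen 11 (rule 106): 00000000
Gen 12 (rule 146): 00000000
Gen 13 (rule 124): 00000000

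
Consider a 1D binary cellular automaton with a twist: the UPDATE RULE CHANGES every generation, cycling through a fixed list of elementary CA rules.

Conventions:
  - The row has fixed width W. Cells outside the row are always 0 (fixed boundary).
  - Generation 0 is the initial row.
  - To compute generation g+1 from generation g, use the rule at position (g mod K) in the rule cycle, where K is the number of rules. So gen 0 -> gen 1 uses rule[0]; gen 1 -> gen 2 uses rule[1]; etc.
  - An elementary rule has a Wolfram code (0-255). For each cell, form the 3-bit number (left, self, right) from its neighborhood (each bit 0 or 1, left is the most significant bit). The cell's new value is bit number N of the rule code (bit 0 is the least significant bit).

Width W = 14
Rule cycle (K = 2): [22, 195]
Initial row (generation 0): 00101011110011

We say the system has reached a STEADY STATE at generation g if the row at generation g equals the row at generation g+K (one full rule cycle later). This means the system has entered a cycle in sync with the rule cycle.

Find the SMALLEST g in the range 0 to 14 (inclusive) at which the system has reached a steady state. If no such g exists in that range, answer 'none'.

Answer: 13

Derivation:
Gen 0: 00101011110011
Gen 1 (rule 22): 01101000001100
Gen 2 (rule 195): 10100011110101
Gen 3 (rule 22): 10110100000101
Gen 4 (rule 195): 00010001111000
Gen 5 (rule 22): 00111010000100
Gen 6 (rule 195): 11011000111001
Gen 7 (rule 22): 00000101000111
Gen 8 (rule 195): 11111000011011
Gen 9 (rule 22): 00000100100000
Gen 10 (rule 195): 11111001001111
Gen 11 (rule 22): 00000111110000
Gen 12 (rule 195): 11111011110111
Gen 13 (rule 22): 00000000000000
Gen 14 (rule 195): 11111111111111
Gen 15 (rule 22): 00000000000000
Gen 16 (rule 195): 11111111111111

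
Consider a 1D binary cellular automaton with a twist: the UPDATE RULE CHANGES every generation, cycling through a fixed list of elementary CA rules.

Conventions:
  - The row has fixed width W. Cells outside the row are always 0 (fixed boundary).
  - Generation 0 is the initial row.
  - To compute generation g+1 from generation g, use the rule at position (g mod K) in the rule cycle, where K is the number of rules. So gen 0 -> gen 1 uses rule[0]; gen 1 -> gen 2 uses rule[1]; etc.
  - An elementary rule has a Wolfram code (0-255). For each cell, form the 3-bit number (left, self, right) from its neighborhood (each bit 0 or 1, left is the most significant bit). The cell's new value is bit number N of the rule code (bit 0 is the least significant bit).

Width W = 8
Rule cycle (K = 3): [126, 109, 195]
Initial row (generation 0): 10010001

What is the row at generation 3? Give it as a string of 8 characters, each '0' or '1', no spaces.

Answer: 00110111

Derivation:
Gen 0: 10010001
Gen 1 (rule 126): 11111011
Gen 2 (rule 109): 10001111
Gen 3 (rule 195): 00110111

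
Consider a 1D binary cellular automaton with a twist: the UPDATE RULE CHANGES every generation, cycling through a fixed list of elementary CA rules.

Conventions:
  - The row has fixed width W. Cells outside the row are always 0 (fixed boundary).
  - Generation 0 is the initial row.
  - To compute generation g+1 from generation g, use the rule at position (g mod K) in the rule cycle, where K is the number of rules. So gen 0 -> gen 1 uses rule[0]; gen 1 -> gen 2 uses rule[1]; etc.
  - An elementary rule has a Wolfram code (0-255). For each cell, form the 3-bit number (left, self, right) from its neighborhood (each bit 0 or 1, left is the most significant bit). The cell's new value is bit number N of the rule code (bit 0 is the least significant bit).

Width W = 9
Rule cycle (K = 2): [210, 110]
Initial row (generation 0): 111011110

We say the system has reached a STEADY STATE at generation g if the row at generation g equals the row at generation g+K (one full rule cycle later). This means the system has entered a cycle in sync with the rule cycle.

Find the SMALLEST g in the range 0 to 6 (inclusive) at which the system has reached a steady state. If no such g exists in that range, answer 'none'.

Answer: 5

Derivation:
Gen 0: 111011110
Gen 1 (rule 210): 011001111
Gen 2 (rule 110): 111011001
Gen 3 (rule 210): 011001110
Gen 4 (rule 110): 111011010
Gen 5 (rule 210): 011001001
Gen 6 (rule 110): 111011011
Gen 7 (rule 210): 011001001
Gen 8 (rule 110): 111011011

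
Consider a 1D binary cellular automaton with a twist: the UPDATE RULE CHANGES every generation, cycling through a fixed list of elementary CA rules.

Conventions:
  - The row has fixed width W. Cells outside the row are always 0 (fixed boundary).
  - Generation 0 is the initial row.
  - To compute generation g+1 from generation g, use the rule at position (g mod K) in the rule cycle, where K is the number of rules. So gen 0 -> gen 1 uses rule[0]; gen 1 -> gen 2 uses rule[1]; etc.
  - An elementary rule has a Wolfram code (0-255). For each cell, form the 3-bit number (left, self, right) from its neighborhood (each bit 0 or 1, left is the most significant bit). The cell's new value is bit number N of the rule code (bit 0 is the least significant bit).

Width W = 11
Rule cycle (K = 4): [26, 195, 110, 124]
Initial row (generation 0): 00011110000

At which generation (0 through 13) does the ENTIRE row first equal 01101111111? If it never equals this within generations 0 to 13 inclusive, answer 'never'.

Gen 0: 00011110000
Gen 1 (rule 26): 00110001000
Gen 2 (rule 195): 11010110011
Gen 3 (rule 110): 11111110111
Gen 4 (rule 124): 10000011101
Gen 5 (rule 26): 01000110000
Gen 6 (rule 195): 10011010111
Gen 7 (rule 110): 10111111101
Gen 8 (rule 124): 11100000111
Gen 9 (rule 26): 10010001100
Gen 10 (rule 195): 00100110101
Gen 11 (rule 110): 01101111111
Gen 12 (rule 124): 01111000001
Gen 13 (rule 26): 11000100010

Answer: 11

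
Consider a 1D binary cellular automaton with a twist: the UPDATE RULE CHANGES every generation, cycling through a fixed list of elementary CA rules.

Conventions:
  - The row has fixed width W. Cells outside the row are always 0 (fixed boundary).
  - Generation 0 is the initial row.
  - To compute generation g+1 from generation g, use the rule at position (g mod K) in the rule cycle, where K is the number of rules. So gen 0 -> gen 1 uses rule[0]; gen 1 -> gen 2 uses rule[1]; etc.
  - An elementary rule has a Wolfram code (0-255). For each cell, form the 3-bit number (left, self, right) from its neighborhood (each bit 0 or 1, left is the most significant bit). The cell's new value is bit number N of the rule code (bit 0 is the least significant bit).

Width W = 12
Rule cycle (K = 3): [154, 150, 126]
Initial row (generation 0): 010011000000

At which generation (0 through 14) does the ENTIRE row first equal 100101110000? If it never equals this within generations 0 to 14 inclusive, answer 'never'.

Gen 0: 010011000000
Gen 1 (rule 154): 101110100000
Gen 2 (rule 150): 100100110000
Gen 3 (rule 126): 111111111000
Gen 4 (rule 154): 111111110100
Gen 5 (rule 150): 011111100110
Gen 6 (rule 126): 110000111111
Gen 7 (rule 154): 101001111110
Gen 8 (rule 150): 101110111101
Gen 9 (rule 126): 111011100111
Gen 10 (rule 154): 110011011110
Gen 11 (rule 150): 001100001101
Gen 12 (rule 126): 011110011111
Gen 13 (rule 154): 111101111110
Gen 14 (rule 150): 011000111101

Answer: never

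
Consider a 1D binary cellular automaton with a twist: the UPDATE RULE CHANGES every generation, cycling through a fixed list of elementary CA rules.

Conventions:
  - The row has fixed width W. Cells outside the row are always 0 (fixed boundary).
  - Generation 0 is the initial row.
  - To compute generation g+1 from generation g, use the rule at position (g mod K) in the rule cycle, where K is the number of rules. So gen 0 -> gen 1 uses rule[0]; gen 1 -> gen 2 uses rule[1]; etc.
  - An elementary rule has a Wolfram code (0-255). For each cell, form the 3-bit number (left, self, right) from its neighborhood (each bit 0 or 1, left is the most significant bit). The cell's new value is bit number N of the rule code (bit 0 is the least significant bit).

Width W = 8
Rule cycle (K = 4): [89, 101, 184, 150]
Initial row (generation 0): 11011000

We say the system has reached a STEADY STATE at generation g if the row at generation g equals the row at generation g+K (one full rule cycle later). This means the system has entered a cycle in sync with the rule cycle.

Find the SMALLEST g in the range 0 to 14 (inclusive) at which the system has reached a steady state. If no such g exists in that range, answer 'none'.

Gen 0: 11011000
Gen 1 (rule 89): 11011111
Gen 2 (rule 101): 01100001
Gen 3 (rule 184): 01010000
Gen 4 (rule 150): 11011000
Gen 5 (rule 89): 11011111
Gen 6 (rule 101): 01100001
Gen 7 (rule 184): 01010000
Gen 8 (rule 150): 11011000
Gen 9 (rule 89): 11011111
Gen 10 (rule 101): 01100001
Gen 11 (rule 184): 01010000
Gen 12 (rule 150): 11011000
Gen 13 (rule 89): 11011111
Gen 14 (rule 101): 01100001
Gen 15 (rule 184): 01010000
Gen 16 (rule 150): 11011000
Gen 17 (rule 89): 11011111
Gen 18 (rule 101): 01100001

Answer: 0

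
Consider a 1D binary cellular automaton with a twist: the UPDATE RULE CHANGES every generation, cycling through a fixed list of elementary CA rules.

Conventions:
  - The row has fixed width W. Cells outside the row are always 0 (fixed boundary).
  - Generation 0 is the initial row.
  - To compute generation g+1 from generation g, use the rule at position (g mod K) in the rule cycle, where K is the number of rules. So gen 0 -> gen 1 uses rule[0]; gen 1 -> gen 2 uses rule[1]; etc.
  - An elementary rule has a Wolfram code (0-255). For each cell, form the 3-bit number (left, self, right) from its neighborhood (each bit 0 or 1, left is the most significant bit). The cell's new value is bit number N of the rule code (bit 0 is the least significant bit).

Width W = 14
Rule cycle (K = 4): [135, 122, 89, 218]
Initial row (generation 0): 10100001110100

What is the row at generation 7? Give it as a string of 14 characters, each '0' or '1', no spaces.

Gen 0: 10100001110100
Gen 1 (rule 135): 10101110100101
Gen 2 (rule 122): 01011011011010
Gen 3 (rule 89): 00011011011001
Gen 4 (rule 218): 00111011011110
Gen 5 (rule 135): 11010000001100
Gen 6 (rule 122): 11101000011110
Gen 7 (rule 89): 10100111010011

Answer: 10100111010011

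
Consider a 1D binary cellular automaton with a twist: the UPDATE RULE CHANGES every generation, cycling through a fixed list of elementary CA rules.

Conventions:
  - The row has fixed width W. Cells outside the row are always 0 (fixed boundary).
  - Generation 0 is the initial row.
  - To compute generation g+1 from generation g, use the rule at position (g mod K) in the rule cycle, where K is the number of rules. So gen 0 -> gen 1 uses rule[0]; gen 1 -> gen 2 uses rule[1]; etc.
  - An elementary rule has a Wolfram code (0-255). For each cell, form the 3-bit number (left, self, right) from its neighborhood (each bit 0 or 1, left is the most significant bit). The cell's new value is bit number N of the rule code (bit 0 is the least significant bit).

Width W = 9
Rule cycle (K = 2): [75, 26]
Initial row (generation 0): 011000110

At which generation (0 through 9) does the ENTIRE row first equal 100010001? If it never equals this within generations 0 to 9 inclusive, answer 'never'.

Answer: 2

Derivation:
Gen 0: 011000110
Gen 1 (rule 75): 111011110
Gen 2 (rule 26): 100010001
Gen 3 (rule 75): 001100110
Gen 4 (rule 26): 011011101
Gen 5 (rule 75): 111010100
Gen 6 (rule 26): 100000010
Gen 7 (rule 75): 001111100
Gen 8 (rule 26): 011000010
Gen 9 (rule 75): 111011100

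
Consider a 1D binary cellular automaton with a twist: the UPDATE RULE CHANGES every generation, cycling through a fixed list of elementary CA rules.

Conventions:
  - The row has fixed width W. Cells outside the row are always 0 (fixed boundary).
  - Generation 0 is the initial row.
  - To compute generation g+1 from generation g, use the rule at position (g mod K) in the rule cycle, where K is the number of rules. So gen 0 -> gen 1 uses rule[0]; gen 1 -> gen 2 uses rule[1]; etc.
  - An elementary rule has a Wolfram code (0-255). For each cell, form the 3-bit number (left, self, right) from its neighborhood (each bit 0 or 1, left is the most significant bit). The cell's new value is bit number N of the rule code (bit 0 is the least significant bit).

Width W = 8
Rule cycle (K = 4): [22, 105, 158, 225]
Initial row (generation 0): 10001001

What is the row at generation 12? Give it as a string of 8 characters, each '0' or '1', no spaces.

Answer: 10011110

Derivation:
Gen 0: 10001001
Gen 1 (rule 22): 11011111
Gen 2 (rule 105): 11110001
Gen 3 (rule 158): 11101011
Gen 4 (rule 225): 01110101
Gen 5 (rule 22): 10000101
Gen 6 (rule 105): 00110010
Gen 7 (rule 158): 01101111
Gen 8 (rule 225): 00110111
Gen 9 (rule 22): 01000000
Gen 10 (rule 105): 00011111
Gen 11 (rule 158): 00111110
Gen 12 (rule 225): 10011110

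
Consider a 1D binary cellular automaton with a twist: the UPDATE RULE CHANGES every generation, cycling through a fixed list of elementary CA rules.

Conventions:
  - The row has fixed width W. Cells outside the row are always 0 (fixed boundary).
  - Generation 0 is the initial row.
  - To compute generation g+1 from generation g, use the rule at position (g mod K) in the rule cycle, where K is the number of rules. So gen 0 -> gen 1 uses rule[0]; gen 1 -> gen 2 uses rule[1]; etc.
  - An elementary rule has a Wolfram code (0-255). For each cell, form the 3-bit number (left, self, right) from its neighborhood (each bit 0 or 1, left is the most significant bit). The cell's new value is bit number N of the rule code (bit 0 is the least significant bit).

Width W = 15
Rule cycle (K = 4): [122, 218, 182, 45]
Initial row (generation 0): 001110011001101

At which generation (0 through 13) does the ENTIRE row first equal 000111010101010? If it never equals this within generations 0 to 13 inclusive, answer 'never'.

Answer: never

Derivation:
Gen 0: 001110011001101
Gen 1 (rule 122): 011011111111110
Gen 2 (rule 218): 111011111111111
Gen 3 (rule 182): 010101111111110
Gen 4 (rule 45): 011111000000000
Gen 5 (rule 122): 110001100000000
Gen 6 (rule 218): 111011110000000
Gen 7 (rule 182): 010101101000000
Gen 8 (rule 45): 011111011011111
Gen 9 (rule 122): 110001111110001
Gen 10 (rule 218): 111011111111010
Gen 11 (rule 182): 010101111110111
Gen 12 (rule 45): 011111000001100
Gen 13 (rule 122): 110001100011110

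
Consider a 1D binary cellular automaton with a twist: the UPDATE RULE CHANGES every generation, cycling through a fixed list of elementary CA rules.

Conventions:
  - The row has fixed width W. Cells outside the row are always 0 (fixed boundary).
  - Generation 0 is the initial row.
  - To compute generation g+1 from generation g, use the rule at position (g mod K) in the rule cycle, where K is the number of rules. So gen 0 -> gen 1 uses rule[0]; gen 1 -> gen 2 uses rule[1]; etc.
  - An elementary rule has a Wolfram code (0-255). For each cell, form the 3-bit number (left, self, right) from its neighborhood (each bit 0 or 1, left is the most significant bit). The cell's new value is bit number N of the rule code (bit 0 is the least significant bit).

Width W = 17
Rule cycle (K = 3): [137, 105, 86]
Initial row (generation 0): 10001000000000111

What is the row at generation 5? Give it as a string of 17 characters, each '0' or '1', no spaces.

Answer: 00000000000100100

Derivation:
Gen 0: 10001000000000111
Gen 1 (rule 137): 00100011111110110
Gen 2 (rule 105): 10001010000011110
Gen 3 (rule 86): 11011011000100011
Gen 4 (rule 137): 10010010010001010
Gen 5 (rule 105): 00000000000100100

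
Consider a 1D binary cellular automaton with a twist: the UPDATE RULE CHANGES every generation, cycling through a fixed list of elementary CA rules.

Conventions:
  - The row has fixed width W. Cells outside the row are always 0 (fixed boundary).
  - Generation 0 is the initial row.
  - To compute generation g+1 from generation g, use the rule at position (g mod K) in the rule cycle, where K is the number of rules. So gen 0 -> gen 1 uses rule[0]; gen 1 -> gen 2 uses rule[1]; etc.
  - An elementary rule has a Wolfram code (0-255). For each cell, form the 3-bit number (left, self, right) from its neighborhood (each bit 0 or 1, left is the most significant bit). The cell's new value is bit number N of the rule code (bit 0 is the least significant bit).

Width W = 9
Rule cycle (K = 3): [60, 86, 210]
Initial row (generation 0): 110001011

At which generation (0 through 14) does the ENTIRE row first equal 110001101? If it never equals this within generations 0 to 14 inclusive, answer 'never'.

Answer: never

Derivation:
Gen 0: 110001011
Gen 1 (rule 60): 101001110
Gen 2 (rule 86): 101110011
Gen 3 (rule 210): 000111101
Gen 4 (rule 60): 000100011
Gen 5 (rule 86): 001110101
Gen 6 (rule 210): 010110000
Gen 7 (rule 60): 011101000
Gen 8 (rule 86): 100101100
Gen 9 (rule 210): 011000110
Gen 10 (rule 60): 010100101
Gen 11 (rule 86): 110111101
Gen 12 (rule 210): 010011100
Gen 13 (rule 60): 011010010
Gen 14 (rule 86): 101011111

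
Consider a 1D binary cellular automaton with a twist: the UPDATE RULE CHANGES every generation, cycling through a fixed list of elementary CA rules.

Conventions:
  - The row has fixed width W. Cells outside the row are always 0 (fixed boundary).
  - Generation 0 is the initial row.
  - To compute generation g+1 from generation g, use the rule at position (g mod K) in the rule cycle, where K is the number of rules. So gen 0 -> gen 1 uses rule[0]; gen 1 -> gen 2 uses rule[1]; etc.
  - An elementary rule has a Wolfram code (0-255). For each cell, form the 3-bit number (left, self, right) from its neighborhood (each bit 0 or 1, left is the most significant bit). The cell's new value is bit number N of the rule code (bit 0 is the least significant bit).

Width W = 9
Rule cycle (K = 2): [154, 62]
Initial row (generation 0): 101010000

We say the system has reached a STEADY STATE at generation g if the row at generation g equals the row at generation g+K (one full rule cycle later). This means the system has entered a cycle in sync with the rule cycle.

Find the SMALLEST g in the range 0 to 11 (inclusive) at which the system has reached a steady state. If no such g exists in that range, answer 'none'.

Answer: none

Derivation:
Gen 0: 101010000
Gen 1 (rule 154): 000001000
Gen 2 (rule 62): 000011100
Gen 3 (rule 154): 000111010
Gen 4 (rule 62): 001100111
Gen 5 (rule 154): 011011110
Gen 6 (rule 62): 110110001
Gen 7 (rule 154): 100101010
Gen 8 (rule 62): 111111111
Gen 9 (rule 154): 111111110
Gen 10 (rule 62): 100000001
Gen 11 (rule 154): 010000010
Gen 12 (rule 62): 111000111
Gen 13 (rule 154): 110101110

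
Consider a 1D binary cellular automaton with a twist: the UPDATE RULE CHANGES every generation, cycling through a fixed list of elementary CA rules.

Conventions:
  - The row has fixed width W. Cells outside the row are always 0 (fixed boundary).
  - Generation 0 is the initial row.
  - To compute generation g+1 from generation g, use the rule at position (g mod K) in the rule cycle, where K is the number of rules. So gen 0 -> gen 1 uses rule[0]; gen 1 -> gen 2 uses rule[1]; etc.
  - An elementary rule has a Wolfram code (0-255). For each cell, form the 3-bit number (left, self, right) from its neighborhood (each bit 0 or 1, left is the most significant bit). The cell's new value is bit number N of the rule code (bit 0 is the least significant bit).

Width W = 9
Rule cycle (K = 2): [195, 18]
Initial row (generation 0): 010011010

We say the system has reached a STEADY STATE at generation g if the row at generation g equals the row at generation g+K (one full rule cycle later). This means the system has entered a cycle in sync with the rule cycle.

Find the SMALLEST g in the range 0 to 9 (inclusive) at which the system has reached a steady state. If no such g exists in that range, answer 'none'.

Gen 0: 010011010
Gen 1 (rule 195): 100101000
Gen 2 (rule 18): 011000100
Gen 3 (rule 195): 101011001
Gen 4 (rule 18): 000000110
Gen 5 (rule 195): 111111010
Gen 6 (rule 18): 000000001
Gen 7 (rule 195): 111111110
Gen 8 (rule 18): 000000001
Gen 9 (rule 195): 111111110
Gen 10 (rule 18): 000000001
Gen 11 (rule 195): 111111110

Answer: 6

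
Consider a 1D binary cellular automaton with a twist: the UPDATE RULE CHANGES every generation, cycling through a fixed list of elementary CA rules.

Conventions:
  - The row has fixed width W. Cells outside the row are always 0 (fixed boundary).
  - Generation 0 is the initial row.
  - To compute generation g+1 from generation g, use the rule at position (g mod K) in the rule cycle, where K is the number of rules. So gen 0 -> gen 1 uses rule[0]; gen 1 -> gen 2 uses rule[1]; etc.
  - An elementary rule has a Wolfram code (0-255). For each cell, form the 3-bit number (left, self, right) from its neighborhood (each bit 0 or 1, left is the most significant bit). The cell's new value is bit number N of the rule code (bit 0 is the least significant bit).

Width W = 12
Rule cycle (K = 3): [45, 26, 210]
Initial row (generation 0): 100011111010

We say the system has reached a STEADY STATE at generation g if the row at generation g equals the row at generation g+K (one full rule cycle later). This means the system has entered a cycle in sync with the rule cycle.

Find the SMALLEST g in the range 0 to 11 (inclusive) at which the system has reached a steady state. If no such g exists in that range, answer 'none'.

Answer: none

Derivation:
Gen 0: 100011111010
Gen 1 (rule 45): 101010000110
Gen 2 (rule 26): 000001001101
Gen 3 (rule 210): 000010110100
Gen 4 (rule 45): 111011101101
Gen 5 (rule 26): 100010001000
Gen 6 (rule 210): 010101010100
Gen 7 (rule 45): 011111111101
Gen 8 (rule 26): 110000000000
Gen 9 (rule 210): 011000000000
Gen 10 (rule 45): 010011111111
Gen 11 (rule 26): 101110000000
Gen 12 (rule 210): 000111000000
Gen 13 (rule 45): 110100011111
Gen 14 (rule 26): 100010110000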